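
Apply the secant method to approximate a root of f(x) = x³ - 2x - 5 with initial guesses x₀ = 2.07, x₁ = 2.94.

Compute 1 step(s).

f(x) = x³ - 2x - 5
x₀ = 2.07, x₁ = 2.94

Secant formula: x_{n+1} = x_n - f(x_n)(x_n - x_{n-1})/(f(x_n) - f(x_{n-1}))

Iteration 1:
  f(2.070000) = -0.270257
  f(2.940000) = 14.532184
  x_2 = 2.940000 - 14.532184×(2.940000 - 2.070000)/(14.532184 - (-0.270257))
       = 2.085884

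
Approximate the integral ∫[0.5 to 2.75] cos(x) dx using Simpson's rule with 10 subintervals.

f(x) = cos(x)
a = 0.5, b = 2.75, n = 10
h = (b - a)/n = 0.225000

Simpson's rule: (h/3)[f(x₀) + 4f(x₁) + 2f(x₂) + ... + f(xₙ)]

x_0 = 0.5000, f(x_0) = 0.877583, coefficient = 1
x_1 = 0.7250, f(x_1) = 0.748499, coefficient = 4
x_2 = 0.9500, f(x_2) = 0.581683, coefficient = 2
x_3 = 1.1750, f(x_3) = 0.385543, coefficient = 4
x_4 = 1.4000, f(x_4) = 0.169967, coefficient = 2
x_5 = 1.6250, f(x_5) = -0.054177, coefficient = 4
x_6 = 1.8500, f(x_6) = -0.275590, coefficient = 2
x_7 = 2.0750, f(x_7) = -0.483110, coefficient = 4
x_8 = 2.3000, f(x_8) = -0.666276, coefficient = 2
x_9 = 2.5250, f(x_9) = -0.815854, coefficient = 4
x_10 = 2.7500, f(x_10) = -0.924302, coefficient = 1

I ≈ (0.225000/3) × -1.303546 = -0.097766
Exact value: -0.097765
Error: 0.000001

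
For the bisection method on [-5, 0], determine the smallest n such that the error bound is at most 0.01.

We need (b-a)/2^n ≤ 0.01
(0 - (-5))/2^n ≤ 0.01
5/2^n ≤ 0.01
2^n ≥ 500
n ≥ log₂(500) = 8.97
n ≥ 9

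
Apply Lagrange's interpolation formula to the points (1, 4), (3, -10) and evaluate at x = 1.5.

Lagrange interpolation formula:
P(x) = Σ yᵢ × Lᵢ(x)
where Lᵢ(x) = Π_{j≠i} (x - xⱼ)/(xᵢ - xⱼ)

L_0(1.5) = (1.5 - 3)/(1 - 3) = 0.750000
L_1(1.5) = (1.5 - 1)/(3 - 1) = 0.250000

P(1.5) = 4×L_0(1.5) + (-10)×L_1(1.5)
P(1.5) = 0.500000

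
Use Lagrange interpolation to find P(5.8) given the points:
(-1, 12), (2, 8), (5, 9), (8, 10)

Lagrange interpolation formula:
P(x) = Σ yᵢ × Lᵢ(x)
where Lᵢ(x) = Π_{j≠i} (x - xⱼ)/(xᵢ - xⱼ)

L_0(5.8) = (5.8 - 2)/(-1 - 2) × (5.8 - 5)/(-1 - 5) × (5.8 - 8)/(-1 - 8) = 0.041284
L_1(5.8) = (5.8 - (-1))/(2 - (-1)) × (5.8 - 5)/(2 - 5) × (5.8 - 8)/(2 - 8) = -0.221630
L_2(5.8) = (5.8 - (-1))/(5 - (-1)) × (5.8 - 2)/(5 - 2) × (5.8 - 8)/(5 - 8) = 1.052741
L_3(5.8) = (5.8 - (-1))/(8 - (-1)) × (5.8 - 2)/(8 - 2) × (5.8 - 5)/(8 - 5) = 0.127605

P(5.8) = 12×L_0(5.8) + 8×L_1(5.8) + 9×L_2(5.8) + 10×L_3(5.8)
P(5.8) = 9.473086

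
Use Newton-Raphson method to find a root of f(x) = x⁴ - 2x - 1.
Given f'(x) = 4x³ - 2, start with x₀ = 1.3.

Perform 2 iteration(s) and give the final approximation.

f(x) = x⁴ - 2x - 1
f'(x) = 4x³ - 2
x₀ = 1.3

Newton-Raphson formula: x_{n+1} = x_n - f(x_n)/f'(x_n)

Iteration 1:
  f(1.300000) = -0.743900
  f'(1.300000) = 6.788000
  x_1 = 1.300000 - (-0.743900)/6.788000 = 1.409590
Iteration 2:
  f(1.409590) = 0.128771
  f'(1.409590) = 9.203116
  x_2 = 1.409590 - 0.128771/9.203116 = 1.395598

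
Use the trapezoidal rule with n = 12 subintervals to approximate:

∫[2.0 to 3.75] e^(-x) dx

f(x) = e^(-x)
a = 2.0, b = 3.75, n = 12
h = (b - a)/n = 0.145833

Trapezoidal rule: (h/2)[f(x₀) + 2f(x₁) + 2f(x₂) + ... + f(xₙ)]

x_0 = 2.0000, f(x_0) = 0.135335, coefficient = 1
x_1 = 2.1458, f(x_1) = 0.116971, coefficient = 2
x_2 = 2.2917, f(x_2) = 0.101098, coefficient = 2
x_3 = 2.4375, f(x_3) = 0.087379, coefficient = 2
x_4 = 2.5833, f(x_4) = 0.075522, coefficient = 2
x_5 = 2.7292, f(x_5) = 0.065274, coefficient = 2
x_6 = 2.8750, f(x_6) = 0.056416, coefficient = 2
x_7 = 3.0208, f(x_7) = 0.048761, coefficient = 2
x_8 = 3.1667, f(x_8) = 0.042144, coefficient = 2
x_9 = 3.3125, f(x_9) = 0.036425, coefficient = 2
x_10 = 3.4583, f(x_10) = 0.031482, coefficient = 2
x_11 = 3.6042, f(x_11) = 0.027210, coefficient = 2
x_12 = 3.7500, f(x_12) = 0.023518, coefficient = 1

I ≈ (0.145833/2) × 1.536214 = 0.112016
Exact value: 0.111818
Error: 0.000198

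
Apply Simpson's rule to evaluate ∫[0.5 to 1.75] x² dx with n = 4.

f(x) = x²
a = 0.5, b = 1.75, n = 4
h = (b - a)/n = 0.312500

Simpson's rule: (h/3)[f(x₀) + 4f(x₁) + 2f(x₂) + ... + f(xₙ)]

x_0 = 0.5000, f(x_0) = 0.250000, coefficient = 1
x_1 = 0.8125, f(x_1) = 0.660156, coefficient = 4
x_2 = 1.1250, f(x_2) = 1.265625, coefficient = 2
x_3 = 1.4375, f(x_3) = 2.066406, coefficient = 4
x_4 = 1.7500, f(x_4) = 3.062500, coefficient = 1

I ≈ (0.312500/3) × 16.750000 = 1.744792
Exact value: 1.744792
Error: 0.000000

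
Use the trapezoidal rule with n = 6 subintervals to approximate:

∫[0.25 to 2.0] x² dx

f(x) = x²
a = 0.25, b = 2.0, n = 6
h = (b - a)/n = 0.291667

Trapezoidal rule: (h/2)[f(x₀) + 2f(x₁) + 2f(x₂) + ... + f(xₙ)]

x_0 = 0.2500, f(x_0) = 0.062500, coefficient = 1
x_1 = 0.5417, f(x_1) = 0.293403, coefficient = 2
x_2 = 0.8333, f(x_2) = 0.694444, coefficient = 2
x_3 = 1.1250, f(x_3) = 1.265625, coefficient = 2
x_4 = 1.4167, f(x_4) = 2.006944, coefficient = 2
x_5 = 1.7083, f(x_5) = 2.918403, coefficient = 2
x_6 = 2.0000, f(x_6) = 4.000000, coefficient = 1

I ≈ (0.291667/2) × 18.420139 = 2.686270
Exact value: 2.661458
Error: 0.024812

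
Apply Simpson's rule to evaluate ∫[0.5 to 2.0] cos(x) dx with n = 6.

f(x) = cos(x)
a = 0.5, b = 2.0, n = 6
h = (b - a)/n = 0.250000

Simpson's rule: (h/3)[f(x₀) + 4f(x₁) + 2f(x₂) + ... + f(xₙ)]

x_0 = 0.5000, f(x_0) = 0.877583, coefficient = 1
x_1 = 0.7500, f(x_1) = 0.731689, coefficient = 4
x_2 = 1.0000, f(x_2) = 0.540302, coefficient = 2
x_3 = 1.2500, f(x_3) = 0.315322, coefficient = 4
x_4 = 1.5000, f(x_4) = 0.070737, coefficient = 2
x_5 = 1.7500, f(x_5) = -0.178246, coefficient = 4
x_6 = 2.0000, f(x_6) = -0.416147, coefficient = 1

I ≈ (0.250000/3) × 5.158575 = 0.429881
Exact value: 0.429872
Error: 0.000009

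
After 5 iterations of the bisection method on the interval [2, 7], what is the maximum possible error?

Bisection error bound: |error| ≤ (b-a)/2^n
|error| ≤ (7 - 2)/2^5 = 5/2^5
|error| ≤ 0.1562500000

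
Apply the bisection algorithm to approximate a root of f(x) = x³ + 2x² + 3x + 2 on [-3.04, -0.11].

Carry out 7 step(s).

f(x) = x³ + 2x² + 3x + 2
Initial interval: [-3.04, -0.11]

Iteration 1:
  c_1 = (-3.040000 + (-0.110000))/2 = -1.575000
  f(c_1) = f(-1.575000) = -1.670734
  f(a) × f(c) ≥ 0, new interval: [-1.575000, -0.110000]
Iteration 2:
  c_2 = (-1.575000 + (-0.110000))/2 = -0.842500
  f(c_2) = f(-0.842500) = 0.294101
  f(a) × f(c) < 0, new interval: [-1.575000, -0.842500]
Iteration 3:
  c_3 = (-1.575000 + (-0.842500))/2 = -1.208750
  f(c_3) = f(-1.208750) = -0.470173
  f(a) × f(c) ≥ 0, new interval: [-1.208750, -0.842500]
Iteration 4:
  c_4 = (-1.208750 + (-0.842500))/2 = -1.025625
  f(c_4) = f(-1.025625) = -0.051923
  f(a) × f(c) ≥ 0, new interval: [-1.025625, -0.842500]
Iteration 5:
  c_5 = (-1.025625 + (-0.842500))/2 = -0.934063
  f(c_5) = f(-0.934063) = 0.127814
  f(a) × f(c) < 0, new interval: [-1.025625, -0.934063]
Iteration 6:
  c_6 = (-1.025625 + (-0.934063))/2 = -0.979844
  f(c_6) = f(-0.979844) = 0.039914
  f(a) × f(c) < 0, new interval: [-1.025625, -0.979844]
Iteration 7:
  c_7 = (-1.025625 + (-0.979844))/2 = -1.002734
  f(c_7) = f(-1.002734) = -0.005476
  f(a) × f(c) ≥ 0, new interval: [-1.002734, -0.979844]

After 7 iteration(s), the approximation is c_7 = -1.002734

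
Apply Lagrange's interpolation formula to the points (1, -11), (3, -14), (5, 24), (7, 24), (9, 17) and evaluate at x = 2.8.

Lagrange interpolation formula:
P(x) = Σ yᵢ × Lᵢ(x)
where Lᵢ(x) = Π_{j≠i} (x - xⱼ)/(xᵢ - xⱼ)

L_0(2.8) = (2.8 - 3)/(1 - 3) × (2.8 - 5)/(1 - 5) × (2.8 - 7)/(1 - 7) × (2.8 - 9)/(1 - 9) = 0.029838
L_1(2.8) = (2.8 - 1)/(3 - 1) × (2.8 - 5)/(3 - 5) × (2.8 - 7)/(3 - 7) × (2.8 - 9)/(3 - 9) = 1.074150
L_2(2.8) = (2.8 - 1)/(5 - 1) × (2.8 - 3)/(5 - 3) × (2.8 - 7)/(5 - 7) × (2.8 - 9)/(5 - 9) = -0.146475
L_3(2.8) = (2.8 - 1)/(7 - 1) × (2.8 - 3)/(7 - 3) × (2.8 - 5)/(7 - 5) × (2.8 - 9)/(7 - 9) = 0.051150
L_4(2.8) = (2.8 - 1)/(9 - 1) × (2.8 - 3)/(9 - 3) × (2.8 - 5)/(9 - 5) × (2.8 - 7)/(9 - 7) = -0.008663

P(2.8) = (-11)×L_0(2.8) + (-14)×L_1(2.8) + 24×L_2(2.8) + 24×L_3(2.8) + 17×L_4(2.8)
P(2.8) = -17.801375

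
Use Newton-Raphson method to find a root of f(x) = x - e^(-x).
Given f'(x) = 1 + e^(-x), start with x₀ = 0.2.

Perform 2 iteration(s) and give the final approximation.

f(x) = x - e^(-x)
f'(x) = 1 + e^(-x)
x₀ = 0.2

Newton-Raphson formula: x_{n+1} = x_n - f(x_n)/f'(x_n)

Iteration 1:
  f(0.200000) = -0.618731
  f'(0.200000) = 1.818731
  x_1 = 0.200000 - (-0.618731)/1.818731 = 0.540199
Iteration 2:
  f(0.540199) = -0.042433
  f'(0.540199) = 1.582632
  x_2 = 0.540199 - (-0.042433)/1.582632 = 0.567011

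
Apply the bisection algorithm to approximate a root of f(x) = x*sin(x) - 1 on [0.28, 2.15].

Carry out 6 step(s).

f(x) = x*sin(x) - 1
Initial interval: [0.28, 2.15]

Iteration 1:
  c_1 = (0.280000 + 2.150000)/2 = 1.215000
  f(c_1) = f(1.215000) = 0.138904
  f(a) × f(c) < 0, new interval: [0.280000, 1.215000]
Iteration 2:
  c_2 = (0.280000 + 1.215000)/2 = 0.747500
  f(c_2) = f(0.747500) = -0.491844
  f(a) × f(c) ≥ 0, new interval: [0.747500, 1.215000]
Iteration 3:
  c_3 = (0.747500 + 1.215000)/2 = 0.981250
  f(c_3) = f(0.981250) = -0.184392
  f(a) × f(c) ≥ 0, new interval: [0.981250, 1.215000]
Iteration 4:
  c_4 = (0.981250 + 1.215000)/2 = 1.098125
  f(c_4) = f(1.098125) = -0.022279
  f(a) × f(c) ≥ 0, new interval: [1.098125, 1.215000]
Iteration 5:
  c_5 = (1.098125 + 1.215000)/2 = 1.156562
  f(c_5) = f(1.156562) = 0.058746
  f(a) × f(c) < 0, new interval: [1.098125, 1.156562]
Iteration 6:
  c_6 = (1.098125 + 1.156562)/2 = 1.127344
  f(c_6) = f(1.127344) = 0.018302
  f(a) × f(c) < 0, new interval: [1.098125, 1.127344]

After 6 iteration(s), the approximation is c_6 = 1.127344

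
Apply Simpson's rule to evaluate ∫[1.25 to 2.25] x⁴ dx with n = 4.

f(x) = x⁴
a = 1.25, b = 2.25, n = 4
h = (b - a)/n = 0.250000

Simpson's rule: (h/3)[f(x₀) + 4f(x₁) + 2f(x₂) + ... + f(xₙ)]

x_0 = 1.2500, f(x_0) = 2.441406, coefficient = 1
x_1 = 1.5000, f(x_1) = 5.062500, coefficient = 4
x_2 = 1.7500, f(x_2) = 9.378906, coefficient = 2
x_3 = 2.0000, f(x_3) = 16.000000, coefficient = 4
x_4 = 2.2500, f(x_4) = 25.628906, coefficient = 1

I ≈ (0.250000/3) × 131.078125 = 10.923177
Exact value: 10.922656
Error: 0.000521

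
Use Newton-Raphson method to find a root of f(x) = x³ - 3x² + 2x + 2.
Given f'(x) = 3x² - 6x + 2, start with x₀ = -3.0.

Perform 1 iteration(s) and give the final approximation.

f(x) = x³ - 3x² + 2x + 2
f'(x) = 3x² - 6x + 2
x₀ = -3.0

Newton-Raphson formula: x_{n+1} = x_n - f(x_n)/f'(x_n)

Iteration 1:
  f(-3.000000) = -58.000000
  f'(-3.000000) = 47.000000
  x_1 = -3.000000 - (-58.000000)/47.000000 = -1.765957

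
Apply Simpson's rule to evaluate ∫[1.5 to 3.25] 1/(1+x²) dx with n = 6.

f(x) = 1/(1+x²)
a = 1.5, b = 3.25, n = 6
h = (b - a)/n = 0.291667

Simpson's rule: (h/3)[f(x₀) + 4f(x₁) + 2f(x₂) + ... + f(xₙ)]

x_0 = 1.5000, f(x_0) = 0.307692, coefficient = 1
x_1 = 1.7917, f(x_1) = 0.237526, coefficient = 4
x_2 = 2.0833, f(x_2) = 0.187256, coefficient = 2
x_3 = 2.3750, f(x_3) = 0.150588, coefficient = 4
x_4 = 2.6667, f(x_4) = 0.123288, coefficient = 2
x_5 = 2.9583, f(x_5) = 0.102546, coefficient = 4
x_6 = 3.2500, f(x_6) = 0.086486, coefficient = 1

I ≈ (0.291667/3) × 2.977906 = 0.289519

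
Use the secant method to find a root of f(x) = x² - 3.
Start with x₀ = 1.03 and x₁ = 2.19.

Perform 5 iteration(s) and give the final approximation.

f(x) = x² - 3
x₀ = 1.03, x₁ = 2.19

Secant formula: x_{n+1} = x_n - f(x_n)(x_n - x_{n-1})/(f(x_n) - f(x_{n-1}))

Iteration 1:
  f(1.030000) = -1.939100
  f(2.190000) = 1.796100
  x_2 = 2.190000 - 1.796100×(2.190000 - 1.030000)/(1.796100 - (-1.939100))
       = 1.632205
Iteration 2:
  f(2.190000) = 1.796100
  f(1.632205) = -0.335907
  x_3 = 1.632205 - (-0.335907)×(1.632205 - 2.190000)/(-0.335907 - 1.796100)
       = 1.720088
Iteration 3:
  f(1.632205) = -0.335907
  f(1.720088) = -0.041297
  x_4 = 1.720088 - (-0.041297)×(1.720088 - 1.632205)/(-0.041297 - (-0.335907))
       = 1.732407
Iteration 4:
  f(1.720088) = -0.041297
  f(1.732407) = 0.001234
  x_5 = 1.732407 - 0.001234×(1.732407 - 1.720088)/(0.001234 - (-0.041297))
       = 1.732050
Iteration 5:
  f(1.732407) = 0.001234
  f(1.732050) = -0.000004
  x_6 = 1.732050 - (-0.000004)×(1.732050 - 1.732407)/(-0.000004 - 0.001234)
       = 1.732051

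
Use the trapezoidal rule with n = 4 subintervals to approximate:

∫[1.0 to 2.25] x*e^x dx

f(x) = x*e^x
a = 1.0, b = 2.25, n = 4
h = (b - a)/n = 0.312500

Trapezoidal rule: (h/2)[f(x₀) + 2f(x₁) + 2f(x₂) + ... + f(xₙ)]

x_0 = 1.0000, f(x_0) = 2.718282, coefficient = 1
x_1 = 1.3125, f(x_1) = 4.876529, coefficient = 2
x_2 = 1.6250, f(x_2) = 8.252431, coefficient = 2
x_3 = 1.9375, f(x_3) = 13.448916, coefficient = 2
x_4 = 2.2500, f(x_4) = 21.347406, coefficient = 1

I ≈ (0.312500/2) × 77.221439 = 12.065850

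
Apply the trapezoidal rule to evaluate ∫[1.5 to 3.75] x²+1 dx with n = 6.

f(x) = x²+1
a = 1.5, b = 3.75, n = 6
h = (b - a)/n = 0.375000

Trapezoidal rule: (h/2)[f(x₀) + 2f(x₁) + 2f(x₂) + ... + f(xₙ)]

x_0 = 1.5000, f(x_0) = 3.250000, coefficient = 1
x_1 = 1.8750, f(x_1) = 4.515625, coefficient = 2
x_2 = 2.2500, f(x_2) = 6.062500, coefficient = 2
x_3 = 2.6250, f(x_3) = 7.890625, coefficient = 2
x_4 = 3.0000, f(x_4) = 10.000000, coefficient = 2
x_5 = 3.3750, f(x_5) = 12.390625, coefficient = 2
x_6 = 3.7500, f(x_6) = 15.062500, coefficient = 1

I ≈ (0.375000/2) × 100.031250 = 18.755859
Exact value: 18.703125
Error: 0.052734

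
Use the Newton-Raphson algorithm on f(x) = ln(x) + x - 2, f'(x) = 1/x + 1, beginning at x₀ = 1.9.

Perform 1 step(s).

f(x) = ln(x) + x - 2
f'(x) = 1/x + 1
x₀ = 1.9

Newton-Raphson formula: x_{n+1} = x_n - f(x_n)/f'(x_n)

Iteration 1:
  f(1.900000) = 0.541854
  f'(1.900000) = 1.526316
  x_1 = 1.900000 - 0.541854/1.526316 = 1.544992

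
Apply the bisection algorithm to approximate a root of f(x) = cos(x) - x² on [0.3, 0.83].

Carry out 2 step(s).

f(x) = cos(x) - x²
Initial interval: [0.3, 0.83]

Iteration 1:
  c_1 = (0.300000 + 0.830000)/2 = 0.565000
  f(c_1) = f(0.565000) = 0.525364
  f(a) × f(c) ≥ 0, new interval: [0.565000, 0.830000]
Iteration 2:
  c_2 = (0.565000 + 0.830000)/2 = 0.697500
  f(c_2) = f(0.697500) = 0.279944
  f(a) × f(c) ≥ 0, new interval: [0.697500, 0.830000]

After 2 iteration(s), the approximation is c_2 = 0.697500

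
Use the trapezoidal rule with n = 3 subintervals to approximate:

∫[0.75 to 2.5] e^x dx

f(x) = e^x
a = 0.75, b = 2.5, n = 3
h = (b - a)/n = 0.583333

Trapezoidal rule: (h/2)[f(x₀) + 2f(x₁) + 2f(x₂) + ... + f(xₙ)]

x_0 = 0.7500, f(x_0) = 2.117000, coefficient = 1
x_1 = 1.3333, f(x_1) = 3.793668, coefficient = 2
x_2 = 1.9167, f(x_2) = 6.798260, coefficient = 2
x_3 = 2.5000, f(x_3) = 12.182494, coefficient = 1

I ≈ (0.583333/2) × 35.483349 = 10.349310
Exact value: 10.065494
Error: 0.283816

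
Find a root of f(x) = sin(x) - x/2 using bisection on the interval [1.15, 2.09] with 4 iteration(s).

f(x) = sin(x) - x/2
Initial interval: [1.15, 2.09]

Iteration 1:
  c_1 = (1.150000 + 2.090000)/2 = 1.620000
  f(c_1) = f(1.620000) = 0.188790
  f(a) × f(c) ≥ 0, new interval: [1.620000, 2.090000]
Iteration 2:
  c_2 = (1.620000 + 2.090000)/2 = 1.855000
  f(c_2) = f(1.855000) = 0.032385
  f(a) × f(c) ≥ 0, new interval: [1.855000, 2.090000]
Iteration 3:
  c_3 = (1.855000 + 2.090000)/2 = 1.972500
  f(c_3) = f(1.972500) = -0.065854
  f(a) × f(c) < 0, new interval: [1.855000, 1.972500]
Iteration 4:
  c_4 = (1.855000 + 1.972500)/2 = 1.913750
  f(c_4) = f(1.913750) = -0.015109
  f(a) × f(c) < 0, new interval: [1.855000, 1.913750]

After 4 iteration(s), the approximation is c_4 = 1.913750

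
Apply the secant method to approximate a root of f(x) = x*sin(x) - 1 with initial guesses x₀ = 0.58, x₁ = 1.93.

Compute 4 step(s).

f(x) = x*sin(x) - 1
x₀ = 0.58, x₁ = 1.93

Secant formula: x_{n+1} = x_n - f(x_n)(x_n - x_{n-1})/(f(x_n) - f(x_{n-1}))

Iteration 1:
  f(0.580000) = -0.682146
  f(1.930000) = 0.806822
  x_2 = 1.930000 - 0.806822×(1.930000 - 0.580000)/(0.806822 - (-0.682146))
       = 1.198480
Iteration 2:
  f(1.930000) = 0.806822
  f(1.198480) = 0.116369
  x_3 = 1.198480 - 0.116369×(1.198480 - 1.930000)/(0.116369 - 0.806822)
       = 1.075190
Iteration 3:
  f(1.198480) = 0.116369
  f(1.075190) = -0.054177
  x_4 = 1.075190 - (-0.054177)×(1.075190 - 1.198480)/(-0.054177 - 0.116369)
       = 1.114355
Iteration 4:
  f(1.075190) = -0.054177
  f(1.114355) = 0.000275
  x_5 = 1.114355 - 0.000275×(1.114355 - 1.075190)/(0.000275 - (-0.054177))
       = 1.114157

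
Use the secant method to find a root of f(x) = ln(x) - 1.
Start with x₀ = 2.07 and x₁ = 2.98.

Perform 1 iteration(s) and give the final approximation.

f(x) = ln(x) - 1
x₀ = 2.07, x₁ = 2.98

Secant formula: x_{n+1} = x_n - f(x_n)(x_n - x_{n-1})/(f(x_n) - f(x_{n-1}))

Iteration 1:
  f(2.070000) = -0.272451
  f(2.980000) = 0.091923
  x_2 = 2.980000 - 0.091923×(2.980000 - 2.070000)/(0.091923 - (-0.272451))
       = 2.750428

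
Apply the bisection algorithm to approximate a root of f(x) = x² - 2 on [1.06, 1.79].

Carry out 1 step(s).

f(x) = x² - 2
Initial interval: [1.06, 1.79]

Iteration 1:
  c_1 = (1.060000 + 1.790000)/2 = 1.425000
  f(c_1) = f(1.425000) = 0.030625
  f(a) × f(c) < 0, new interval: [1.060000, 1.425000]

After 1 iteration(s), the approximation is c_1 = 1.425000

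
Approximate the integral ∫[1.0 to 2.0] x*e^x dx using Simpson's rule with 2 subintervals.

f(x) = x*e^x
a = 1.0, b = 2.0, n = 2
h = (b - a)/n = 0.500000

Simpson's rule: (h/3)[f(x₀) + 4f(x₁) + 2f(x₂) + ... + f(xₙ)]

x_0 = 1.0000, f(x_0) = 2.718282, coefficient = 1
x_1 = 1.5000, f(x_1) = 6.722534, coefficient = 4
x_2 = 2.0000, f(x_2) = 14.778112, coefficient = 1

I ≈ (0.500000/3) × 44.386528 = 7.397755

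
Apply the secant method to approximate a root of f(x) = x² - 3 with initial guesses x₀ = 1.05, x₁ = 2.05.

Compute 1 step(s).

f(x) = x² - 3
x₀ = 1.05, x₁ = 2.05

Secant formula: x_{n+1} = x_n - f(x_n)(x_n - x_{n-1})/(f(x_n) - f(x_{n-1}))

Iteration 1:
  f(1.050000) = -1.897500
  f(2.050000) = 1.202500
  x_2 = 2.050000 - 1.202500×(2.050000 - 1.050000)/(1.202500 - (-1.897500))
       = 1.662097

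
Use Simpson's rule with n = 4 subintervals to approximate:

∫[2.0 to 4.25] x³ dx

f(x) = x³
a = 2.0, b = 4.25, n = 4
h = (b - a)/n = 0.562500

Simpson's rule: (h/3)[f(x₀) + 4f(x₁) + 2f(x₂) + ... + f(xₙ)]

x_0 = 2.0000, f(x_0) = 8.000000, coefficient = 1
x_1 = 2.5625, f(x_1) = 16.826416, coefficient = 4
x_2 = 3.1250, f(x_2) = 30.517578, coefficient = 2
x_3 = 3.6875, f(x_3) = 50.141357, coefficient = 4
x_4 = 4.2500, f(x_4) = 76.765625, coefficient = 1

I ≈ (0.562500/3) × 413.671875 = 77.563477
Exact value: 77.563477
Error: 0.000000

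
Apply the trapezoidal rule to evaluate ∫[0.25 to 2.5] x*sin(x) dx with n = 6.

f(x) = x*sin(x)
a = 0.25, b = 2.5, n = 6
h = (b - a)/n = 0.375000

Trapezoidal rule: (h/2)[f(x₀) + 2f(x₁) + 2f(x₂) + ... + f(xₙ)]

x_0 = 0.2500, f(x_0) = 0.061851, coefficient = 1
x_1 = 0.6250, f(x_1) = 0.365686, coefficient = 2
x_2 = 1.0000, f(x_2) = 0.841471, coefficient = 2
x_3 = 1.3750, f(x_3) = 1.348728, coefficient = 2
x_4 = 1.7500, f(x_4) = 1.721975, coefficient = 2
x_5 = 2.1250, f(x_5) = 1.806930, coefficient = 2
x_6 = 2.5000, f(x_6) = 1.496180, coefficient = 1

I ≈ (0.375000/2) × 13.727611 = 2.573927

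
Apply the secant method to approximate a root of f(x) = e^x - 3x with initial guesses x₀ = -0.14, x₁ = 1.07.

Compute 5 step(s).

f(x) = e^x - 3x
x₀ = -0.14, x₁ = 1.07

Secant formula: x_{n+1} = x_n - f(x_n)(x_n - x_{n-1})/(f(x_n) - f(x_{n-1}))

Iteration 1:
  f(-0.140000) = 1.289358
  f(1.070000) = -0.294621
  x_2 = 1.070000 - (-0.294621)×(1.070000 - (-0.140000))/(-0.294621 - 1.289358)
       = 0.844940
Iteration 2:
  f(1.070000) = -0.294621
  f(0.844940) = -0.206982
  x_3 = 0.844940 - (-0.206982)×(0.844940 - 1.070000)/(-0.206982 - (-0.294621))
       = 0.313402
Iteration 3:
  f(0.844940) = -0.206982
  f(0.313402) = 0.427865
  x_4 = 0.313402 - 0.427865×(0.313402 - 0.844940)/(0.427865 - (-0.206982))
       = 0.671640
Iteration 4:
  f(0.313402) = 0.427865
  f(0.671640) = -0.057475
  x_5 = 0.671640 - (-0.057475)×(0.671640 - 0.313402)/(-0.057475 - 0.427865)
       = 0.629217
Iteration 5:
  f(0.671640) = -0.057475
  f(0.629217) = -0.011510
  x_6 = 0.629217 - (-0.011510)×(0.629217 - 0.671640)/(-0.011510 - (-0.057475))
       = 0.618594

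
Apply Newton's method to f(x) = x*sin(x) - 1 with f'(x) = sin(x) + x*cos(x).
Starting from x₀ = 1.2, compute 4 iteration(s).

f(x) = x*sin(x) - 1
f'(x) = sin(x) + x*cos(x)
x₀ = 1.2

Newton-Raphson formula: x_{n+1} = x_n - f(x_n)/f'(x_n)

Iteration 1:
  f(1.200000) = 0.118447
  f'(1.200000) = 1.366868
  x_1 = 1.200000 - 0.118447/1.366868 = 1.113344
Iteration 2:
  f(1.113344) = -0.001129
  f'(1.113344) = 1.388904
  x_2 = 1.113344 - (-0.001129)/1.388904 = 1.114157
Iteration 3:
  f(1.114157) = 0.000000
  f'(1.114157) = 1.388809
  x_3 = 1.114157 - 0.000000/1.388809 = 1.114157
Iteration 4:
  f(1.114157) = 0.000000
  f'(1.114157) = 1.388809
  x_4 = 1.114157 - 0.000000/1.388809 = 1.114157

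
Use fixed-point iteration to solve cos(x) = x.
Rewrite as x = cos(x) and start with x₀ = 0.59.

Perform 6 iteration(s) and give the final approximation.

Equation: cos(x) = x
Fixed-point form: x = cos(x)
x₀ = 0.59

x_1 = g(0.590000) = 0.830941
x_2 = g(0.830941) = 0.674181
x_3 = g(0.674181) = 0.781218
x_4 = g(0.781218) = 0.710056
x_5 = g(0.710056) = 0.758325
x_6 = g(0.758325) = 0.725989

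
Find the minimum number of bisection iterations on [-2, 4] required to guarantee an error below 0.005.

We need (b-a)/2^n ≤ 0.005
(4 - (-2))/2^n ≤ 0.005
6/2^n ≤ 0.005
2^n ≥ 1200
n ≥ log₂(1200) = 10.23
n ≥ 11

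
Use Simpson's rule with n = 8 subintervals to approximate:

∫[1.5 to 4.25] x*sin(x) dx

f(x) = x*sin(x)
a = 1.5, b = 4.25, n = 8
h = (b - a)/n = 0.343750

Simpson's rule: (h/3)[f(x₀) + 4f(x₁) + 2f(x₂) + ... + f(xₙ)]

x_0 = 1.5000, f(x_0) = 1.496242, coefficient = 1
x_1 = 1.8438, f(x_1) = 1.775492, coefficient = 4
x_2 = 2.1875, f(x_2) = 1.784539, coefficient = 2
x_3 = 2.5312, f(x_3) = 1.450782, coefficient = 4
x_4 = 2.8750, f(x_4) = 0.757407, coefficient = 2
x_5 = 3.2188, f(x_5) = -0.248104, coefficient = 4
x_6 = 3.5625, f(x_6) = -1.455598, coefficient = 2
x_7 = 3.9062, f(x_7) = -2.704257, coefficient = 4
x_8 = 4.2500, f(x_8) = -3.803705, coefficient = 1

I ≈ (0.343750/3) × 0.960888 = 0.110102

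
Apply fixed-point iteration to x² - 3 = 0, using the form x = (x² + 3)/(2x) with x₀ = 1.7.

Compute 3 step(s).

Equation: x² - 3 = 0
Fixed-point form: x = (x² + 3)/(2x)
x₀ = 1.7

x_1 = g(1.700000) = 1.732353
x_2 = g(1.732353) = 1.732051
x_3 = g(1.732051) = 1.732051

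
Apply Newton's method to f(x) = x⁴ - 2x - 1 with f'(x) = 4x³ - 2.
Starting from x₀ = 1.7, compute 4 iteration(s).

f(x) = x⁴ - 2x - 1
f'(x) = 4x³ - 2
x₀ = 1.7

Newton-Raphson formula: x_{n+1} = x_n - f(x_n)/f'(x_n)

Iteration 1:
  f(1.700000) = 3.952100
  f'(1.700000) = 17.652000
  x_1 = 1.700000 - 3.952100/17.652000 = 1.476110
Iteration 2:
  f(1.476110) = 0.795392
  f'(1.476110) = 10.865198
  x_2 = 1.476110 - 0.795392/10.865198 = 1.402905
Iteration 3:
  f(1.402905) = 0.067773
  f'(1.402905) = 9.044464
  x_3 = 1.402905 - 0.067773/9.044464 = 1.395412
Iteration 4:
  f(1.395412) = 0.000661
  f'(1.395412) = 8.868432
  x_4 = 1.395412 - 0.000661/8.868432 = 1.395337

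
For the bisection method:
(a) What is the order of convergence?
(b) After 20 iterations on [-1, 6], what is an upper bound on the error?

(a) Bisection has linear (order 1) convergence; the error is halved each step.

(b) Error bound = (b-a)/2^n = (6 - (-1))/2^{20}
    = 7/2^{20}

(a) 1 (linear); (b) error ≤ 6.68e-06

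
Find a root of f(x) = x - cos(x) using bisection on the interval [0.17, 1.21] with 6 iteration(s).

f(x) = x - cos(x)
Initial interval: [0.17, 1.21]

Iteration 1:
  c_1 = (0.170000 + 1.210000)/2 = 0.690000
  f(c_1) = f(0.690000) = -0.081246
  f(a) × f(c) ≥ 0, new interval: [0.690000, 1.210000]
Iteration 2:
  c_2 = (0.690000 + 1.210000)/2 = 0.950000
  f(c_2) = f(0.950000) = 0.368317
  f(a) × f(c) < 0, new interval: [0.690000, 0.950000]
Iteration 3:
  c_3 = (0.690000 + 0.950000)/2 = 0.820000
  f(c_3) = f(0.820000) = 0.137779
  f(a) × f(c) < 0, new interval: [0.690000, 0.820000]
Iteration 4:
  c_4 = (0.690000 + 0.820000)/2 = 0.755000
  f(c_4) = f(0.755000) = 0.026728
  f(a) × f(c) < 0, new interval: [0.690000, 0.755000]
Iteration 5:
  c_5 = (0.690000 + 0.755000)/2 = 0.722500
  f(c_5) = f(0.722500) = -0.027655
  f(a) × f(c) ≥ 0, new interval: [0.722500, 0.755000]
Iteration 6:
  c_6 = (0.722500 + 0.755000)/2 = 0.738750
  f(c_6) = f(0.738750) = -0.000561
  f(a) × f(c) ≥ 0, new interval: [0.738750, 0.755000]

After 6 iteration(s), the approximation is c_6 = 0.738750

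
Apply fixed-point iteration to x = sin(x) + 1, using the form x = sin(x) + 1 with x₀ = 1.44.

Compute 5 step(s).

Equation: x = sin(x) + 1
Fixed-point form: x = sin(x) + 1
x₀ = 1.44

x_1 = g(1.440000) = 1.991458
x_2 = g(1.991458) = 1.912819
x_3 = g(1.912819) = 1.942078
x_4 = g(1.942078) = 1.931863
x_5 = g(1.931863) = 1.935521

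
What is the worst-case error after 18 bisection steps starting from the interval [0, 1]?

Bisection error bound: |error| ≤ (b-a)/2^n
|error| ≤ (1 - 0)/2^18 = 1/2^18
|error| ≤ 0.0000038147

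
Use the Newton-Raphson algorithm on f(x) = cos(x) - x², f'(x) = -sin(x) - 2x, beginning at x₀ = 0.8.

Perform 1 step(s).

f(x) = cos(x) - x²
f'(x) = -sin(x) - 2x
x₀ = 0.8

Newton-Raphson formula: x_{n+1} = x_n - f(x_n)/f'(x_n)

Iteration 1:
  f(0.800000) = 0.056707
  f'(0.800000) = -2.317356
  x_1 = 0.800000 - 0.056707/(-2.317356) = 0.824470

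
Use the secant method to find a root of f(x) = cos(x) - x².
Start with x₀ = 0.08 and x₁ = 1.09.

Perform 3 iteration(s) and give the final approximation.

f(x) = cos(x) - x²
x₀ = 0.08, x₁ = 1.09

Secant formula: x_{n+1} = x_n - f(x_n)(x_n - x_{n-1})/(f(x_n) - f(x_{n-1}))

Iteration 1:
  f(0.080000) = 0.990402
  f(1.090000) = -0.725615
  x_2 = 1.090000 - (-0.725615)×(1.090000 - 0.080000)/(-0.725615 - 0.990402)
       = 0.662923
Iteration 2:
  f(1.090000) = -0.725615
  f(0.662923) = 0.348729
  x_3 = 0.662923 - 0.348729×(0.662923 - 1.090000)/(0.348729 - (-0.725615))
       = 0.801551
Iteration 3:
  f(0.662923) = 0.348729
  f(0.801551) = 0.053109
  x_4 = 0.801551 - 0.053109×(0.801551 - 0.662923)/(0.053109 - 0.348729)
       = 0.826456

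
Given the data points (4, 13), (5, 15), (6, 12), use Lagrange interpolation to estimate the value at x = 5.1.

Lagrange interpolation formula:
P(x) = Σ yᵢ × Lᵢ(x)
where Lᵢ(x) = Π_{j≠i} (x - xⱼ)/(xᵢ - xⱼ)

L_0(5.1) = (5.1 - 5)/(4 - 5) × (5.1 - 6)/(4 - 6) = -0.045000
L_1(5.1) = (5.1 - 4)/(5 - 4) × (5.1 - 6)/(5 - 6) = 0.990000
L_2(5.1) = (5.1 - 4)/(6 - 4) × (5.1 - 5)/(6 - 5) = 0.055000

P(5.1) = 13×L_0(5.1) + 15×L_1(5.1) + 12×L_2(5.1)
P(5.1) = 14.925000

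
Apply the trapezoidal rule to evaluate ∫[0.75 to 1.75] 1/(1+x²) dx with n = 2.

f(x) = 1/(1+x²)
a = 0.75, b = 1.75, n = 2
h = (b - a)/n = 0.500000

Trapezoidal rule: (h/2)[f(x₀) + 2f(x₁) + 2f(x₂) + ... + f(xₙ)]

x_0 = 0.7500, f(x_0) = 0.640000, coefficient = 1
x_1 = 1.2500, f(x_1) = 0.390244, coefficient = 2
x_2 = 1.7500, f(x_2) = 0.246154, coefficient = 1

I ≈ (0.500000/2) × 1.666642 = 0.416660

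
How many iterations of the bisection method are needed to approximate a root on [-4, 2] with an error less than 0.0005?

We need (b-a)/2^n ≤ 0.0005
(2 - (-4))/2^n ≤ 0.0005
6/2^n ≤ 0.0005
2^n ≥ 12000
n ≥ log₂(12000) = 13.55
n ≥ 14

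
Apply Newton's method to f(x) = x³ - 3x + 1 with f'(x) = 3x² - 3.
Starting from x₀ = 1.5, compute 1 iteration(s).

f(x) = x³ - 3x + 1
f'(x) = 3x² - 3
x₀ = 1.5

Newton-Raphson formula: x_{n+1} = x_n - f(x_n)/f'(x_n)

Iteration 1:
  f(1.500000) = -0.125000
  f'(1.500000) = 3.750000
  x_1 = 1.500000 - (-0.125000)/3.750000 = 1.533333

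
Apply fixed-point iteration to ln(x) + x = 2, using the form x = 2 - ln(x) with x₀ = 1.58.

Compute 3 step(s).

Equation: ln(x) + x = 2
Fixed-point form: x = 2 - ln(x)
x₀ = 1.58

x_1 = g(1.580000) = 1.542575
x_2 = g(1.542575) = 1.566547
x_3 = g(1.566547) = 1.551126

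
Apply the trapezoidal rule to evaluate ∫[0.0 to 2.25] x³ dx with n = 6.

f(x) = x³
a = 0.0, b = 2.25, n = 6
h = (b - a)/n = 0.375000

Trapezoidal rule: (h/2)[f(x₀) + 2f(x₁) + 2f(x₂) + ... + f(xₙ)]

x_0 = 0.0000, f(x_0) = 0.000000, coefficient = 1
x_1 = 0.3750, f(x_1) = 0.052734, coefficient = 2
x_2 = 0.7500, f(x_2) = 0.421875, coefficient = 2
x_3 = 1.1250, f(x_3) = 1.423828, coefficient = 2
x_4 = 1.5000, f(x_4) = 3.375000, coefficient = 2
x_5 = 1.8750, f(x_5) = 6.591797, coefficient = 2
x_6 = 2.2500, f(x_6) = 11.390625, coefficient = 1

I ≈ (0.375000/2) × 35.121094 = 6.585205
Exact value: 6.407227
Error: 0.177979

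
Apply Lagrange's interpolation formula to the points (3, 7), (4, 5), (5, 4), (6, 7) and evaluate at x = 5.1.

Lagrange interpolation formula:
P(x) = Σ yᵢ × Lᵢ(x)
where Lᵢ(x) = Π_{j≠i} (x - xⱼ)/(xᵢ - xⱼ)

L_0(5.1) = (5.1 - 4)/(3 - 4) × (5.1 - 5)/(3 - 5) × (5.1 - 6)/(3 - 6) = 0.016500
L_1(5.1) = (5.1 - 3)/(4 - 3) × (5.1 - 5)/(4 - 5) × (5.1 - 6)/(4 - 6) = -0.094500
L_2(5.1) = (5.1 - 3)/(5 - 3) × (5.1 - 4)/(5 - 4) × (5.1 - 6)/(5 - 6) = 1.039500
L_3(5.1) = (5.1 - 3)/(6 - 3) × (5.1 - 4)/(6 - 4) × (5.1 - 5)/(6 - 5) = 0.038500

P(5.1) = 7×L_0(5.1) + 5×L_1(5.1) + 4×L_2(5.1) + 7×L_3(5.1)
P(5.1) = 4.070500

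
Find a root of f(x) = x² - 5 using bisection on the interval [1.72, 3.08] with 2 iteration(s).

f(x) = x² - 5
Initial interval: [1.72, 3.08]

Iteration 1:
  c_1 = (1.720000 + 3.080000)/2 = 2.400000
  f(c_1) = f(2.400000) = 0.760000
  f(a) × f(c) < 0, new interval: [1.720000, 2.400000]
Iteration 2:
  c_2 = (1.720000 + 2.400000)/2 = 2.060000
  f(c_2) = f(2.060000) = -0.756400
  f(a) × f(c) ≥ 0, new interval: [2.060000, 2.400000]

After 2 iteration(s), the approximation is c_2 = 2.060000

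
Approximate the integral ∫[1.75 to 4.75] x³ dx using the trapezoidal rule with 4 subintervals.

f(x) = x³
a = 1.75, b = 4.75, n = 4
h = (b - a)/n = 0.750000

Trapezoidal rule: (h/2)[f(x₀) + 2f(x₁) + 2f(x₂) + ... + f(xₙ)]

x_0 = 1.7500, f(x_0) = 5.359375, coefficient = 1
x_1 = 2.5000, f(x_1) = 15.625000, coefficient = 2
x_2 = 3.2500, f(x_2) = 34.328125, coefficient = 2
x_3 = 4.0000, f(x_3) = 64.000000, coefficient = 2
x_4 = 4.7500, f(x_4) = 107.171875, coefficient = 1

I ≈ (0.750000/2) × 340.437500 = 127.664062
Exact value: 124.921875
Error: 2.742188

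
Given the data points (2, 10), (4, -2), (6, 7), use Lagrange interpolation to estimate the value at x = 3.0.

Lagrange interpolation formula:
P(x) = Σ yᵢ × Lᵢ(x)
where Lᵢ(x) = Π_{j≠i} (x - xⱼ)/(xᵢ - xⱼ)

L_0(3.0) = (3.0 - 4)/(2 - 4) × (3.0 - 6)/(2 - 6) = 0.375000
L_1(3.0) = (3.0 - 2)/(4 - 2) × (3.0 - 6)/(4 - 6) = 0.750000
L_2(3.0) = (3.0 - 2)/(6 - 2) × (3.0 - 4)/(6 - 4) = -0.125000

P(3.0) = 10×L_0(3.0) + (-2)×L_1(3.0) + 7×L_2(3.0)
P(3.0) = 1.375000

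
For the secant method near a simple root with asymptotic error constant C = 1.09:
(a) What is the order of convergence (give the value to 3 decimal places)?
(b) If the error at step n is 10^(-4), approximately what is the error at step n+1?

(a) Secant method has superlinear convergence with order φ = (1+√5)/2 ≈ 1.618.
    This means |e_{n+1}| ≈ C|e_n|^1.618.

(b) With |e_n| = 10^(-4) and C = 1.09:
    |e_{n+1}| ≈ 1.09 × (10^(-4))^1.618 = 1.09 × 10^(-6.47)

(a) ≈ 1.618 (golden ratio); (b) |e_{n+1}| ≈ 3.675e-07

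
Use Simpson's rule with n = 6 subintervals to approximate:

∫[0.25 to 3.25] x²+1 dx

f(x) = x²+1
a = 0.25, b = 3.25, n = 6
h = (b - a)/n = 0.500000

Simpson's rule: (h/3)[f(x₀) + 4f(x₁) + 2f(x₂) + ... + f(xₙ)]

x_0 = 0.2500, f(x_0) = 1.062500, coefficient = 1
x_1 = 0.7500, f(x_1) = 1.562500, coefficient = 4
x_2 = 1.2500, f(x_2) = 2.562500, coefficient = 2
x_3 = 1.7500, f(x_3) = 4.062500, coefficient = 4
x_4 = 2.2500, f(x_4) = 6.062500, coefficient = 2
x_5 = 2.7500, f(x_5) = 8.562500, coefficient = 4
x_6 = 3.2500, f(x_6) = 11.562500, coefficient = 1

I ≈ (0.500000/3) × 86.625000 = 14.437500
Exact value: 14.437500
Error: 0.000000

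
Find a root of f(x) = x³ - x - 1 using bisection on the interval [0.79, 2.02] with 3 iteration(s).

f(x) = x³ - x - 1
Initial interval: [0.79, 2.02]

Iteration 1:
  c_1 = (0.790000 + 2.020000)/2 = 1.405000
  f(c_1) = f(1.405000) = 0.368505
  f(a) × f(c) < 0, new interval: [0.790000, 1.405000]
Iteration 2:
  c_2 = (0.790000 + 1.405000)/2 = 1.097500
  f(c_2) = f(1.097500) = -0.775554
  f(a) × f(c) ≥ 0, new interval: [1.097500, 1.405000]
Iteration 3:
  c_3 = (1.097500 + 1.405000)/2 = 1.251250
  f(c_3) = f(1.251250) = -0.292260
  f(a) × f(c) ≥ 0, new interval: [1.251250, 1.405000]

After 3 iteration(s), the approximation is c_3 = 1.251250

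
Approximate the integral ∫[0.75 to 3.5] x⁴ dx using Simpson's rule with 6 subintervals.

f(x) = x⁴
a = 0.75, b = 3.5, n = 6
h = (b - a)/n = 0.458333

Simpson's rule: (h/3)[f(x₀) + 4f(x₁) + 2f(x₂) + ... + f(xₙ)]

x_0 = 0.7500, f(x_0) = 0.316406, coefficient = 1
x_1 = 1.2083, f(x_1) = 2.131803, coefficient = 4
x_2 = 1.6667, f(x_2) = 7.716049, coefficient = 2
x_3 = 2.1250, f(x_3) = 20.390869, coefficient = 4
x_4 = 2.5833, f(x_4) = 44.537085, coefficient = 2
x_5 = 3.0417, f(x_5) = 85.594621, coefficient = 4
x_6 = 3.5000, f(x_6) = 150.062500, coefficient = 1

I ≈ (0.458333/3) × 687.354348 = 105.012470
Exact value: 104.996289
Error: 0.016181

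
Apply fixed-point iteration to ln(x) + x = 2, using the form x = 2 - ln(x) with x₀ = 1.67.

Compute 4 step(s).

Equation: ln(x) + x = 2
Fixed-point form: x = 2 - ln(x)
x₀ = 1.67

x_1 = g(1.670000) = 1.487176
x_2 = g(1.487176) = 1.603121
x_3 = g(1.603121) = 1.528048
x_4 = g(1.528048) = 1.576009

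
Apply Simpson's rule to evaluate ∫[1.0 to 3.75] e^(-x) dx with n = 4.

f(x) = e^(-x)
a = 1.0, b = 3.75, n = 4
h = (b - a)/n = 0.687500

Simpson's rule: (h/3)[f(x₀) + 4f(x₁) + 2f(x₂) + ... + f(xₙ)]

x_0 = 1.0000, f(x_0) = 0.367879, coefficient = 1
x_1 = 1.6875, f(x_1) = 0.184981, coefficient = 4
x_2 = 2.3750, f(x_2) = 0.093014, coefficient = 2
x_3 = 3.0625, f(x_3) = 0.046771, coefficient = 4
x_4 = 3.7500, f(x_4) = 0.023518, coefficient = 1

I ≈ (0.687500/3) × 1.504434 = 0.344766
Exact value: 0.344362
Error: 0.000404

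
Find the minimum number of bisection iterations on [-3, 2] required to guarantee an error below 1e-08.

We need (b-a)/2^n ≤ 1e-08
(2 - (-3))/2^n ≤ 1e-08
5/2^n ≤ 1e-08
2^n ≥ 500000000
n ≥ log₂(500000000) = 28.90
n ≥ 29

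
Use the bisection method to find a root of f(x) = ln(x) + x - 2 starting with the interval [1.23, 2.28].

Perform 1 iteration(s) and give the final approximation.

f(x) = ln(x) + x - 2
Initial interval: [1.23, 2.28]

Iteration 1:
  c_1 = (1.230000 + 2.280000)/2 = 1.755000
  f(c_1) = f(1.755000) = 0.317469
  f(a) × f(c) < 0, new interval: [1.230000, 1.755000]

After 1 iteration(s), the approximation is c_1 = 1.755000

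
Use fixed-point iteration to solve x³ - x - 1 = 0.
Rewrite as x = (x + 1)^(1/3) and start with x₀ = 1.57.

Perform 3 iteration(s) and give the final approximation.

Equation: x³ - x - 1 = 0
Fixed-point form: x = (x + 1)^(1/3)
x₀ = 1.57

x_1 = g(1.570000) = 1.369760
x_2 = g(1.369760) = 1.333219
x_3 = g(1.333219) = 1.326331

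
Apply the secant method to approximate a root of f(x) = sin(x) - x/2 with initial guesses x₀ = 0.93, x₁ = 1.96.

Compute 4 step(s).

f(x) = sin(x) - x/2
x₀ = 0.93, x₁ = 1.96

Secant formula: x_{n+1} = x_n - f(x_n)(x_n - x_{n-1})/(f(x_n) - f(x_{n-1}))

Iteration 1:
  f(0.930000) = 0.336620
  f(1.960000) = -0.054788
  x_2 = 1.960000 - (-0.054788)×(1.960000 - 0.930000)/(-0.054788 - 0.336620)
       = 1.815823
Iteration 2:
  f(1.960000) = -0.054788
  f(1.815823) = 0.062219
  x_3 = 1.815823 - 0.062219×(1.815823 - 1.960000)/(0.062219 - (-0.054788))
       = 1.892490
Iteration 3:
  f(1.815823) = 0.062219
  f(1.892490) = 0.002457
  x_4 = 1.892490 - 0.002457×(1.892490 - 1.815823)/(0.002457 - 0.062219)
       = 1.895641
Iteration 4:
  f(1.892490) = 0.002457
  f(1.895641) = -0.000120
  x_5 = 1.895641 - (-0.000120)×(1.895641 - 1.892490)/(-0.000120 - 0.002457)
       = 1.895494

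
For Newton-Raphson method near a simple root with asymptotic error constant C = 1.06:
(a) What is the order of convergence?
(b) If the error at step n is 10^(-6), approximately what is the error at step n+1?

(a) Newton-Raphson has quadratic (order 2) convergence near simple roots.
    This means |e_{n+1}| ≈ C|e_n|².

(b) With |e_n| = 10^(-6) and C = 1.06:
    |e_{n+1}| ≈ 1.06 × (10^(-6))² = 1.06 × 10^(-12)

(a) 2 (quadratic); (b) |e_{n+1}| ≈ 1.060e-12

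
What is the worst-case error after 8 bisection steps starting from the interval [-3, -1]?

Bisection error bound: |error| ≤ (b-a)/2^n
|error| ≤ (-1 - (-3))/2^8 = 2/2^8
|error| ≤ 0.0078125000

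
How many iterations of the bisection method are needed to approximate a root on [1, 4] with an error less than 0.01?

We need (b-a)/2^n ≤ 0.01
(4 - 1)/2^n ≤ 0.01
3/2^n ≤ 0.01
2^n ≥ 300
n ≥ log₂(300) = 8.23
n ≥ 9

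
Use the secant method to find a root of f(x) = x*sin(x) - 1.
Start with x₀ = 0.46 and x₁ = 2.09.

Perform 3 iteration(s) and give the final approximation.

f(x) = x*sin(x) - 1
x₀ = 0.46, x₁ = 2.09

Secant formula: x_{n+1} = x_n - f(x_n)(x_n - x_{n-1})/(f(x_n) - f(x_{n-1}))

Iteration 1:
  f(0.460000) = -0.795784
  f(2.090000) = 0.814568
  x_2 = 2.090000 - 0.814568×(2.090000 - 0.460000)/(0.814568 - (-0.795784))
       = 1.265493
Iteration 2:
  f(2.090000) = 0.814568
  f(1.265493) = 0.206971
  x_3 = 1.265493 - 0.206971×(1.265493 - 2.090000)/(0.206971 - 0.814568)
       = 0.984634
Iteration 3:
  f(1.265493) = 0.206971
  f(0.984634) = -0.179732
  x_4 = 0.984634 - (-0.179732)×(0.984634 - 1.265493)/(-0.179732 - 0.206971)
       = 1.115171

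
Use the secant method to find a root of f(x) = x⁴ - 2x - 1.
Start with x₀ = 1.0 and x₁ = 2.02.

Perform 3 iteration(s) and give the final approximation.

f(x) = x⁴ - 2x - 1
x₀ = 1.0, x₁ = 2.02

Secant formula: x_{n+1} = x_n - f(x_n)(x_n - x_{n-1})/(f(x_n) - f(x_{n-1}))

Iteration 1:
  f(1.000000) = -2.000000
  f(2.020000) = 11.609664
  x_2 = 2.020000 - 11.609664×(2.020000 - 1.000000)/(11.609664 - (-2.000000))
       = 1.149893
Iteration 2:
  f(2.020000) = 11.609664
  f(1.149893) = -1.551429
  x_3 = 1.149893 - (-1.551429)×(1.149893 - 2.020000)/(-1.551429 - 11.609664)
       = 1.252462
Iteration 3:
  f(1.149893) = -1.551429
  f(1.252462) = -1.044229
  x_4 = 1.252462 - (-1.044229)×(1.252462 - 1.149893)/(-1.044229 - (-1.551429))
       = 1.463630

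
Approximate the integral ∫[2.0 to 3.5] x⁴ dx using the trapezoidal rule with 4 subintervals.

f(x) = x⁴
a = 2.0, b = 3.5, n = 4
h = (b - a)/n = 0.375000

Trapezoidal rule: (h/2)[f(x₀) + 2f(x₁) + 2f(x₂) + ... + f(xₙ)]

x_0 = 2.0000, f(x_0) = 16.000000, coefficient = 1
x_1 = 2.3750, f(x_1) = 31.816650, coefficient = 2
x_2 = 2.7500, f(x_2) = 57.191406, coefficient = 2
x_3 = 3.1250, f(x_3) = 95.367432, coefficient = 2
x_4 = 3.5000, f(x_4) = 150.062500, coefficient = 1

I ≈ (0.375000/2) × 534.813477 = 100.277527
Exact value: 98.643750
Error: 1.633777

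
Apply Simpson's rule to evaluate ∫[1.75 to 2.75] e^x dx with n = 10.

f(x) = e^x
a = 1.75, b = 2.75, n = 10
h = (b - a)/n = 0.100000

Simpson's rule: (h/3)[f(x₀) + 4f(x₁) + 2f(x₂) + ... + f(xₙ)]

x_0 = 1.7500, f(x_0) = 5.754603, coefficient = 1
x_1 = 1.8500, f(x_1) = 6.359820, coefficient = 4
x_2 = 1.9500, f(x_2) = 7.028688, coefficient = 2
x_3 = 2.0500, f(x_3) = 7.767901, coefficient = 4
x_4 = 2.1500, f(x_4) = 8.584858, coefficient = 2
x_5 = 2.2500, f(x_5) = 9.487736, coefficient = 4
x_6 = 2.3500, f(x_6) = 10.485570, coefficient = 2
x_7 = 2.4500, f(x_7) = 11.588347, coefficient = 4
x_8 = 2.5500, f(x_8) = 12.807104, coefficient = 2
x_9 = 2.6500, f(x_9) = 14.154039, coefficient = 4
x_10 = 2.7500, f(x_10) = 15.642632, coefficient = 1

I ≈ (0.100000/3) × 296.641041 = 9.888035
Exact value: 9.888029
Error: 0.000005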